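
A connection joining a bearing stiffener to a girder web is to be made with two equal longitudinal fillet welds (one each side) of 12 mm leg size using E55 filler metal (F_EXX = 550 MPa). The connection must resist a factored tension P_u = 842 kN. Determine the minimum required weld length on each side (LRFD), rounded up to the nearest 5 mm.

Throat t_e = 0.707 × 12 = 8.484 mm.
φr_n = 0.75 × 0.6 × 550 × 8.484 × 10⁻³ = 2.1 kN/mm.
L_req = P_u / φr_n = 842 / 2.1 = 401 mm total.
Per side: 401 / 2 = 200.5 mm.
Round up → use L = 205 mm on each side.

L = 205 mm on each side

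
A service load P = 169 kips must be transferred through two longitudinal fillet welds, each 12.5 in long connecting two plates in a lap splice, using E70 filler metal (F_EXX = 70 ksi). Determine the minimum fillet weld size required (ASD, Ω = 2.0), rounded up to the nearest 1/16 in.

w = 1/2 in

Total weld length L = 25 in.
Required throat t_e = P × Ω / (0.6 F_EXX × L) = 169 × 2.0 / (0.6 × 70 × 25) = 0.3219 in.
Required leg w = t_e / 0.707 = 0.4553 in → use 1/2 in.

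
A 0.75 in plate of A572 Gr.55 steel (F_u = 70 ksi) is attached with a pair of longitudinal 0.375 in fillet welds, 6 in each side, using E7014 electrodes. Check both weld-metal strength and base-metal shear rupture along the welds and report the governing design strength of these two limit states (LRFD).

φR_n ≈ 100 kip (weld metal governs)

E70XX → F_EXX = 70 ksi.
t_e = 0.707 × 0.375 = 0.2651 in; L = 12 in.
Weld metal: φR_n = 0.75 × 0.6 × 70 × 0.2651 × 12 = 100.2 kip.
Base metal (shear rupture): φR_n = 0.75 × 0.6 × 70 × 0.75 × 12 = 283.5 kip.
Governing: weld metal.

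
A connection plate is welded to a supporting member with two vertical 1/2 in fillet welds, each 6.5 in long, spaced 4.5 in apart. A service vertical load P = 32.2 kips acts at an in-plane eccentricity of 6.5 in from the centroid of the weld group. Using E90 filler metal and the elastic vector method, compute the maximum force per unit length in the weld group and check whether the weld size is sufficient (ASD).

E90XX → F_EXX = 90 ksi.
Total weld length L_w = 13 in. Treat welds as unit-width lines.
Polar moment about centroid: J = 2[d³/12 + d(b/2)²] = 2[6.5³/12 + 6.5×2.25²] = 111.6 in³.
Direct shear f_v = P/L_w = 32.2 / 13 = 2.477 kip/in (vertical).
Torsion M = P·e = 32.2 × 6.5 = 209.3 kip·in.
Critical point at (x, y) = (2.25, 3.25) from centroid. f_tx = M·y/J = 6.096 kip/in; f_ty = M·x/J = 4.22 kip/in.
Resultant f_max = √[f_tx² + (f_v + f_ty)²] = √[6.096² + (2.477 + 4.22)²] = 9.056 kip/in.
Capacity per unit length: r_n/Ω = (1/2.0) × 0.6 × 90 × (0.707 × 0.5) = 9.544 kip/in.
9.056 ≤ 9.544 → adequate.

f_max ≈ 9.06 kip/in; adequate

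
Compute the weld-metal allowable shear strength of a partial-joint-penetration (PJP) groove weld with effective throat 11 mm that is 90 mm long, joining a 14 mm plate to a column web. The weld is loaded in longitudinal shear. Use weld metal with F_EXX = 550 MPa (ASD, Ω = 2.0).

Effective throat (given) t_e = 11 mm.
A_we = 11 × 90 = 990 mm².
F_nw = 0.6 F_EXX = 330 MPa.
R_n/Ω = (330 × 990) / 2.0 × 10⁻³ = 163.3 kN.

R_n/Ω ≈ 163 kN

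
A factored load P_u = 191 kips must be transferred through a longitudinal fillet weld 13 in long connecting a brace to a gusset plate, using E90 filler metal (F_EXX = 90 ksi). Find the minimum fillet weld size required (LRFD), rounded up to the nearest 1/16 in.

Total weld length L = 13 in.
Required throat t_e = P_u / (φ × 0.6 F_EXX × L) = 191 / (0.75 × 0.6 × 90 × 13) = 0.3628 in.
Required leg w = t_e / 0.707 = 0.5131 in → use 9/16 in.

w = 9/16 in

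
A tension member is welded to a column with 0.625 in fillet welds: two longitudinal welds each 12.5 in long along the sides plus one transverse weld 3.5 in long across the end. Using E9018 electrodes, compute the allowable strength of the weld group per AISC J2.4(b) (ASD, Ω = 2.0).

E90XX → F_EXX = 90 ksi.
t_e = 0.707 × 0.625 = 0.4419 in.
R_nwl = 0.6 × 90 × 0.4419 × 25 = 596.5 kip (longitudinal, 2 welds).
R_nwt = 0.6 × 90 × 0.4419 × 3.5 = 83.51 kip (transverse, base value).
(i) R_nwl + R_nwt = 680 kip; (ii) 0.85 R_nwl + 1.5 R_nwt = 632.3 kip.
R_n = max = 680 kip [governs: (i)]; R_n/Ω = 340 kip.

R_n/Ω ≈ 340 kip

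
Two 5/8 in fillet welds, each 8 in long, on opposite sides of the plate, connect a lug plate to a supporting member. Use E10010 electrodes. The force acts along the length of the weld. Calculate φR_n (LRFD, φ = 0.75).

E100XX → F_EXX = 100 ksi.
Effective throat t_e = 0.707 × 0.625 = 0.4419 in.
Total length L = 16 in; A_we = 0.4419 × 16 = 7.07 in².
F_nw = 0.6 F_EXX = 0.6 × 100 = 60 ksi.
φR_n = 0.75 × 60 × 7.07 = 318.1 kip.

φR_n ≈ 318 kip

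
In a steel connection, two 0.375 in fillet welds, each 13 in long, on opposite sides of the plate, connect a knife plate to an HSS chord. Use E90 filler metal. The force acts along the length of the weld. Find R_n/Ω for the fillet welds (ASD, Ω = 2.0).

E90XX → F_EXX = 90 ksi.
Effective throat t_e = 0.707 × 0.375 = 0.2651 in.
Total length L = 26 in; A_we = 0.2651 × 26 = 6.893 in².
F_nw = 0.6 F_EXX = 0.6 × 90 = 54 ksi.
R_n = 54 × 6.893 = 372.2 kips; R_n/Ω = 372.2/2.0 = 186.1 kips.

R_n/Ω ≈ 186 kips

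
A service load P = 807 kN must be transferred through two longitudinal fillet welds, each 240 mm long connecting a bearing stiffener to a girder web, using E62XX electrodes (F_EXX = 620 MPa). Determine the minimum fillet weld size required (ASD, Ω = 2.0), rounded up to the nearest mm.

Total weld length L = 480 mm.
Required throat t_e = P × Ω / (0.6 F_EXX × L) = 807 × 2.0 / (0.6 × 620 × 480 × 10⁻³) = 9.039 mm.
Required leg w = t_e / 0.707 = 12.78 mm → use 13 mm.

w = 13 mm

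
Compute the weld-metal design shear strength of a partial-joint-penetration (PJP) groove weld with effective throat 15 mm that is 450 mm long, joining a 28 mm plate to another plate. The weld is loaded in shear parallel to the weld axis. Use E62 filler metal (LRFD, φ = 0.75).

E62XX → F_EXX = 620 MPa.
Effective throat (given) t_e = 15 mm.
A_we = 15 × 450 = 6750 mm².
F_nw = 0.6 F_EXX = 372 MPa.
φR_n = 0.75 × 372 × 6750 × 10⁻³ = 1883 kN.

φR_n ≈ 1880 kN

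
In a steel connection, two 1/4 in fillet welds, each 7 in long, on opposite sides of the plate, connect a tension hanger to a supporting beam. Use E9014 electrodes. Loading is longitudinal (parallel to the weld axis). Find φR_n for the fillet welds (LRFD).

E90XX → F_EXX = 90 ksi.
Effective throat t_e = 0.707 × 0.25 = 0.1767 in.
Total length L = 14 in; A_we = 0.1767 × 14 = 2.474 in².
F_nw = 0.6 F_EXX = 0.6 × 90 = 54 ksi.
φR_n = 0.75 × 54 × 2.474 = 100.2 kips.

φR_n ≈ 100 kips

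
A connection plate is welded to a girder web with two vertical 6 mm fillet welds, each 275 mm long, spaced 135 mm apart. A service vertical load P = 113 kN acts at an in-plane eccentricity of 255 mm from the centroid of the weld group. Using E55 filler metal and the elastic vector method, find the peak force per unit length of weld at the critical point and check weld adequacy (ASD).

f_max ≈ 850 N/mm; NOT adequate

E55XX → F_EXX = 550 MPa.
Total weld length L_w = 550 mm. Treat welds as unit-width lines.
Polar moment about centroid: J = 2[d³/12 + d(b/2)²] = 2[275³/12 + 275×67.5²] = 5972000 mm³.
Direct shear f_v = P/L_w = 113×10³ / 550 = 205.5 N/mm (vertical).
Torsion M = P·e = 113×10³ × 255 = 28815000 N·mm.
Critical point at (x, y) = (67.5, 137.5) from centroid. f_tx = M·y/J = 663.4 N/mm; f_ty = M·x/J = 325.7 N/mm.
Resultant f_max = √[f_tx² + (f_v + f_ty)²] = √[663.4² + (205.5 + 325.7)²] = 849.9 N/mm.
Capacity per unit length: r_n/Ω = (1/2.0) × 0.6 × 550 × (0.707 × 6) = 699.9 N/mm.
849.9 > 699.9 → NOT adequate.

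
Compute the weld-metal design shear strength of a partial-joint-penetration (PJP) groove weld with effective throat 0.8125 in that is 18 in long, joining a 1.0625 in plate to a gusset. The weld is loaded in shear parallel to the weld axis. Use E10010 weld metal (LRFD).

E100XX → F_EXX = 100 ksi.
Effective throat (given) t_e = 0.8125 in.
A_we = 0.8125 × 18 = 14.62 in².
F_nw = 0.6 F_EXX = 60 ksi.
φR_n = 0.75 × 60 × 14.62 = 658.1 kips.

φR_n ≈ 658 kips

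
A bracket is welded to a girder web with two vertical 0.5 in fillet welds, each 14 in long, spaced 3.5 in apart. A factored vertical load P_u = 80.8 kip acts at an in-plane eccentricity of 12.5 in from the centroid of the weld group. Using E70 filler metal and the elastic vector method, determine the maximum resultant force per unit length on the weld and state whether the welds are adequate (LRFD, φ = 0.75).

f_max ≈ 14.4 kip/in; NOT adequate

E70XX → F_EXX = 70 ksi.
Total weld length L_w = 28 in. Treat welds as unit-width lines.
Polar moment about centroid: J = 2[d³/12 + d(b/2)²] = 2[14³/12 + 14×1.75²] = 543.1 in³.
Direct shear f_v = P/L_w = 80.8 / 28 = 2.886 kip/in (vertical).
Torsion M = P·e = 80.8 × 12.5 = 1010 kip·in.
Critical point at (x, y) = (1.75, 7) from centroid. f_tx = M·y/J = 13.02 kip/in; f_ty = M·x/J = 3.255 kip/in.
Resultant f_max = √[f_tx² + (f_v + f_ty)²] = √[13.02² + (2.886 + 3.255)²] = 14.39 kip/in.
Capacity per unit length: φr_n = 0.75 × 0.6 × 70 × (0.707 × 0.5) = 11.14 kip/in.
14.39 > 11.14 → NOT adequate.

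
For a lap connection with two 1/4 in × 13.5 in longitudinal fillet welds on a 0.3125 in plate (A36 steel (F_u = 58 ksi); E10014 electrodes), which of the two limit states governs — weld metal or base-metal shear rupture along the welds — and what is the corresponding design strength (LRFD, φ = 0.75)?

φR_n ≈ 215 kips (weld metal governs)

E100XX → F_EXX = 100 ksi.
t_e = 0.707 × 0.25 = 0.1767 in; L = 27 in.
Weld metal: φR_n = 0.75 × 0.6 × 100 × 0.1767 × 27 = 214.8 kips.
Base metal (shear rupture): φR_n = 0.75 × 0.6 × 58 × 0.3125 × 27 = 220.2 kips.
Governing: weld metal.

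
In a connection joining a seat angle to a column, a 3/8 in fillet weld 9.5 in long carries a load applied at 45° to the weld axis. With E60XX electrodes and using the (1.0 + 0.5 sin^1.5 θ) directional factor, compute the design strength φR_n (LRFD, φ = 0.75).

E60XX → F_EXX = 60 ksi.
t_e = 0.707 × 0.375 = 0.2651 in; A_we = 0.2651 × 9.5 = 2.519 in².
Directional factor: 1.0 + 0.5 sin^1.5(45°) = 1.297.
F_nw = 0.6 × 60 × 1.297 = 46.7 ksi.
φR_n = 0.75 × 46.7 × 2.519 = 88.22 kip.

φR_n ≈ 88.2 kip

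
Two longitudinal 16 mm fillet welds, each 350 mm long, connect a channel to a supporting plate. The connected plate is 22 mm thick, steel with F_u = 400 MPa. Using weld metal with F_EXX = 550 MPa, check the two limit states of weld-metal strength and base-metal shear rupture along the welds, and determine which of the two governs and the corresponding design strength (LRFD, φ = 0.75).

t_e = 0.707 × 16 = 11.31 mm; L = 700 mm.
Weld metal: φR_n = 0.75 × 0.6 × 550 × 11.31 × 700 × 10⁻³ = 1960 kN.
Base metal (shear rupture): φR_n = 0.75 × 0.6 × 400 × 22 × 700 × 10⁻³ = 2772 kN.
Governing: weld metal.

φR_n ≈ 1960 kN (weld metal governs)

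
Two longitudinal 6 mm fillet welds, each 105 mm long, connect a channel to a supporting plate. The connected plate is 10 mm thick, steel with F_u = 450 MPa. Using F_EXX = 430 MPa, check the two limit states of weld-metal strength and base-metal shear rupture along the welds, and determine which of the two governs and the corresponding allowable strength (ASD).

t_e = 0.707 × 6 = 4.242 mm; L = 210 mm.
Weld metal: R_n/Ω = (1/2.0) × 0.6 × 430 × 4.242 × 210 × 10⁻³ = 114.9 kN.
Base metal (shear rupture): R_n/Ω = (1/2.0) × 0.6 × 450 × 10 × 210 × 10⁻³ = 283.5 kN.
Governing: weld metal.

R_n/Ω ≈ 115 kN (weld metal governs)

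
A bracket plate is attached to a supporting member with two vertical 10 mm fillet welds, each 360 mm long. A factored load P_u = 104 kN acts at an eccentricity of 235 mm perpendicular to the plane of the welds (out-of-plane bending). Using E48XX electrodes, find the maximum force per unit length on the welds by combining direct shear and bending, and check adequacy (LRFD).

E48XX → F_EXX = 480 MPa.
L_w = 2 × 360 = 720 mm; section modulus (unit throat) S = 2 × L²/6 = 43200 mm².
Direct shear f_v = P/L_w = 104×10³/720 = 144.4 N/mm.
Moment M = P × e = 104×10³ × 235 = 24440000 N·mm; bending f_b = M/S = 565.7 N/mm.
f_max = √(f_v² + f_b²) = √(144.4² + 565.7²) = 583.9 N/mm.
φr_n = 0.75 × 0.6 × 480 × (0.707 × 10) = 1527 N/mm → adequate.

f_max ≈ 584 N/mm; adequate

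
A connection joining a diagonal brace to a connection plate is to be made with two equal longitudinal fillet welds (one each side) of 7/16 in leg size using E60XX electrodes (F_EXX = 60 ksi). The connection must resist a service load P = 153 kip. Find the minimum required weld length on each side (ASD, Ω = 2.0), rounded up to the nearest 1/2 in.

L = 14 in on each side

Throat t_e = 0.707 × 0.4375 = 0.3093 in.
r_n/Ω = (0.6 × 60 × 0.3093) / 2.0 = 5.568 kip/in.
L_req = P / (r_n/Ω) = 153 / 5.568 = 27.48 in total.
Per side: 27.48 / 2 = 13.74 in.
Round up → use L = 14 in on each side.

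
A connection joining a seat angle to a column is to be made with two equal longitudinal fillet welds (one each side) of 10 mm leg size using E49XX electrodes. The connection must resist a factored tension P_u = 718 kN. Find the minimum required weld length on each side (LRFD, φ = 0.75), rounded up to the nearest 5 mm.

L = 235 mm on each side

E49XX → F_EXX = 490 MPa.
Throat t_e = 0.707 × 10 = 7.07 mm.
φr_n = 0.75 × 0.6 × 490 × 7.07 × 10⁻³ = 1.559 kN/mm.
L_req = P_u / φr_n = 718 / 1.559 = 460.6 mm total.
Per side: 460.6 / 2 = 230.3 mm.
Round up → use L = 235 mm on each side.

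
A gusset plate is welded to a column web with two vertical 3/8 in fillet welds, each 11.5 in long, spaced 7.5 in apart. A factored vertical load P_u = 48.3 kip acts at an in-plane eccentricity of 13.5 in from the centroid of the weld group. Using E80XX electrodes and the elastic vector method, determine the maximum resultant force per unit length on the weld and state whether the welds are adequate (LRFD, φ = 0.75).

f_max ≈ 9.08 kip/in; adequate

E80XX → F_EXX = 80 ksi.
Total weld length L_w = 23 in. Treat welds as unit-width lines.
Polar moment about centroid: J = 2[d³/12 + d(b/2)²] = 2[11.5³/12 + 11.5×3.75²] = 576.9 in³.
Direct shear f_v = P/L_w = 48.3 / 23 = 2.1 kip/in (vertical).
Torsion M = P·e = 48.3 × 13.5 = 652.05 kip·in.
Critical point at (x, y) = (3.75, 5.75) from centroid. f_tx = M·y/J = 6.499 kip/in; f_ty = M·x/J = 4.238 kip/in.
Resultant f_max = √[f_tx² + (f_v + f_ty)²] = √[6.499² + (2.1 + 4.238)²] = 9.078 kip/in.
Capacity per unit length: φr_n = 0.75 × 0.6 × 80 × (0.707 × 0.375) = 9.544 kip/in.
9.078 ≤ 9.544 → adequate.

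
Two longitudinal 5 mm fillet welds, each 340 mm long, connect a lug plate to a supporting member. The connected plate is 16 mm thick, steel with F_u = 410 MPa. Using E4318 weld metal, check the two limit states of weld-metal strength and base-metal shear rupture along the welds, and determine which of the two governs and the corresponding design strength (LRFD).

E43XX → F_EXX = 430 MPa.
t_e = 0.707 × 5 = 3.535 mm; L = 680 mm.
Weld metal: φR_n = 0.75 × 0.6 × 430 × 3.535 × 680 × 10⁻³ = 465.1 kN.
Base metal (shear rupture): φR_n = 0.75 × 0.6 × 410 × 16 × 680 × 10⁻³ = 2007 kN.
Governing: weld metal.

φR_n ≈ 465 kN (weld metal governs)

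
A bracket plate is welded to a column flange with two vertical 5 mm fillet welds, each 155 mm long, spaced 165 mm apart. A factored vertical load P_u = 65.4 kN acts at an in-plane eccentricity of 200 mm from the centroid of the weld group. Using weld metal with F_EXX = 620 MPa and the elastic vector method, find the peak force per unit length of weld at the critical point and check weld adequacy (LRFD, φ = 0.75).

Total weld length L_w = 310 mm. Treat welds as unit-width lines.
Polar moment about centroid: J = 2[d³/12 + d(b/2)²] = 2[155³/12 + 155×82.5²] = 2731000 mm³.
Direct shear f_v = P/L_w = 65.4×10³ / 310 = 211 N/mm (vertical).
Torsion M = P·e = 65.4×10³ × 200 = 13080000 N·mm.
Critical point at (x, y) = (82.5, 77.5) from centroid. f_tx = M·y/J = 371.2 N/mm; f_ty = M·x/J = 395.2 N/mm.
Resultant f_max = √[f_tx² + (f_v + f_ty)²] = √[371.2² + (211 + 395.2)²] = 710.8 N/mm.
Capacity per unit length: φr_n = 0.75 × 0.6 × 620 × (0.707 × 5) = 986.3 N/mm.
710.8 ≤ 986.3 → adequate.

f_max ≈ 711 N/mm; adequate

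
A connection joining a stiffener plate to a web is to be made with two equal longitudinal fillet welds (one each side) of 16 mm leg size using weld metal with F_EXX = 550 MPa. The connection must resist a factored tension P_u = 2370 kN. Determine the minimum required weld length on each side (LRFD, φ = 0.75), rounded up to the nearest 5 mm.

L = 425 mm on each side

Throat t_e = 0.707 × 16 = 11.31 mm.
φr_n = 0.75 × 0.6 × 550 × 11.31 × 10⁻³ = 2.8 kN/mm.
L_req = P_u / φr_n = 2370 / 2.8 = 846.5 mm total.
Per side: 846.5 / 2 = 423.3 mm.
Round up → use L = 425 mm on each side.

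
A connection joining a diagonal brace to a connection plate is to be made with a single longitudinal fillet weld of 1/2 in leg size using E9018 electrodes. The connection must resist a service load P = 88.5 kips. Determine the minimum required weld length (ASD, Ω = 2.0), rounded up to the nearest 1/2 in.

L = 9.5 in

E90XX → F_EXX = 90 ksi.
Throat t_e = 0.707 × 0.5 = 0.3535 in.
r_n/Ω = (0.6 × 90 × 0.3535) / 2.0 = 9.544 kip/in.
L_req = P / (r_n/Ω) = 88.5 / 9.544 = 9.272 in total.
Round up → use L = 9.5 in.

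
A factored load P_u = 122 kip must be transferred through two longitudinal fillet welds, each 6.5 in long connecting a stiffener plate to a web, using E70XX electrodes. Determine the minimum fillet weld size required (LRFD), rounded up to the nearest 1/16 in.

E70XX → F_EXX = 70 ksi.
Total weld length L = 13 in.
Required throat t_e = P_u / (φ × 0.6 F_EXX × L) = 122 / (0.75 × 0.6 × 70 × 13) = 0.2979 in.
Required leg w = t_e / 0.707 = 0.4214 in → use 7/16 in.

w = 7/16 in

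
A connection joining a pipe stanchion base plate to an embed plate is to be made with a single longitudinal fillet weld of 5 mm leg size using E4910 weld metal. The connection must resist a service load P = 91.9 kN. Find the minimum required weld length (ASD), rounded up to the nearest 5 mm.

L = 180 mm

E49XX → F_EXX = 490 MPa.
Throat t_e = 0.707 × 5 = 3.535 mm.
r_n/Ω = (0.6 × 490 × 3.535) / 2.0 = 519.6 N/mm = 0.5196 kN/mm.
L_req = P / (r_n/Ω) = 91.9 / 0.5196 = 176.9 mm total.
Round up → use L = 180 mm.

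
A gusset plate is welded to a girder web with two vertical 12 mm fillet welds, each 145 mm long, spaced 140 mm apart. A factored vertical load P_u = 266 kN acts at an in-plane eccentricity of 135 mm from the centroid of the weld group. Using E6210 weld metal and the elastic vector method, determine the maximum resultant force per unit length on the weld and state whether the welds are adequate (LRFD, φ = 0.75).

f_max ≈ 2600 N/mm; NOT adequate

E62XX → F_EXX = 620 MPa.
Total weld length L_w = 290 mm. Treat welds as unit-width lines.
Polar moment about centroid: J = 2[d³/12 + d(b/2)²] = 2[145³/12 + 145×70²] = 1929000 mm³.
Direct shear f_v = P/L_w = 266×10³ / 290 = 917.2 N/mm (vertical).
Torsion M = P·e = 266×10³ × 135 = 35910000 N·mm.
Critical point at (x, y) = (70, 72.5) from centroid. f_tx = M·y/J = 1350 N/mm; f_ty = M·x/J = 1303 N/mm.
Resultant f_max = √[f_tx² + (f_v + f_ty)²] = √[1350² + (917.2 + 1303)²] = 2598 N/mm.
Capacity per unit length: φr_n = 0.75 × 0.6 × 620 × (0.707 × 12) = 2367 N/mm.
2598 > 2367 → NOT adequate.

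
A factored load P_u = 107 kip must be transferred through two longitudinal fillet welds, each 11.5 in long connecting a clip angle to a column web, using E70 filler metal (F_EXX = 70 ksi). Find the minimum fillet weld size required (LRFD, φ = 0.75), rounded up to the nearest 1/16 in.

w = 1/4 in

Total weld length L = 23 in.
Required throat t_e = P_u / (φ × 0.6 F_EXX × L) = 107 / (0.75 × 0.6 × 70 × 23) = 0.1477 in.
Required leg w = t_e / 0.707 = 0.2089 in → use 1/4 in.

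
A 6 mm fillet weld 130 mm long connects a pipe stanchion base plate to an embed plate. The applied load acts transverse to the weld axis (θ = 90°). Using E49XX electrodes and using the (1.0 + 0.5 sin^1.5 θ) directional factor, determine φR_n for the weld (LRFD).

φR_n ≈ 182 kN

E49XX → F_EXX = 490 MPa.
t_e = 0.707 × 6 = 4.242 mm; A_we = 4.242 × 130 = 551.5 mm².
Directional factor: 1.0 + 0.5 sin^1.5(90°) = 1.5.
F_nw = 0.6 × 490 × 1.5 = 441 MPa.
φR_n = 0.75 × 441 × 551.5 × 10⁻³ = 182.4 kN.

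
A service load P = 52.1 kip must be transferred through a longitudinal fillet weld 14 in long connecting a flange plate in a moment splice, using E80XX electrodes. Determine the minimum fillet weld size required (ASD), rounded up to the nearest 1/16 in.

w = 1/4 in

E80XX → F_EXX = 80 ksi.
Total weld length L = 14 in.
Required throat t_e = P × Ω / (0.6 F_EXX × L) = 52.1 × 2.0 / (0.6 × 80 × 14) = 0.1551 in.
Required leg w = t_e / 0.707 = 0.2193 in → use 1/4 in.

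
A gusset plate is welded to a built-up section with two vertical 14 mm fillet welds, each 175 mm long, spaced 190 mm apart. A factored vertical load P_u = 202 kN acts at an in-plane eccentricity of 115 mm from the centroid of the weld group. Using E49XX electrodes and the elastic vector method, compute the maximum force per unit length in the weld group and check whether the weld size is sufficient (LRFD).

E49XX → F_EXX = 490 MPa.
Total weld length L_w = 350 mm. Treat welds as unit-width lines.
Polar moment about centroid: J = 2[d³/12 + d(b/2)²] = 2[175³/12 + 175×95²] = 4052000 mm³.
Direct shear f_v = P/L_w = 202×10³ / 350 = 577.1 N/mm (vertical).
Torsion M = P·e = 202×10³ × 115 = 23230000 N·mm.
Critical point at (x, y) = (95, 87.5) from centroid. f_tx = M·y/J = 501.6 N/mm; f_ty = M·x/J = 544.6 N/mm.
Resultant f_max = √[f_tx² + (f_v + f_ty)²] = √[501.6² + (577.1 + 544.6)²] = 1229 N/mm.
Capacity per unit length: φr_n = 0.75 × 0.6 × 490 × (0.707 × 14) = 2183 N/mm.
1229 ≤ 2183 → adequate.

f_max ≈ 1230 N/mm; adequate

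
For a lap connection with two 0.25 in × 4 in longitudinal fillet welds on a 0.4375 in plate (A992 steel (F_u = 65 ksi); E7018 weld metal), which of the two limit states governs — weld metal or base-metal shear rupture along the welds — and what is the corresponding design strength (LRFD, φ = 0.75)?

E70XX → F_EXX = 70 ksi.
t_e = 0.707 × 0.25 = 0.1767 in; L = 8 in.
Weld metal: φR_n = 0.75 × 0.6 × 70 × 0.1767 × 8 = 44.54 kips.
Base metal (shear rupture): φR_n = 0.75 × 0.6 × 65 × 0.4375 × 8 = 102.4 kips.
Governing: weld metal.

φR_n ≈ 44.5 kips (weld metal governs)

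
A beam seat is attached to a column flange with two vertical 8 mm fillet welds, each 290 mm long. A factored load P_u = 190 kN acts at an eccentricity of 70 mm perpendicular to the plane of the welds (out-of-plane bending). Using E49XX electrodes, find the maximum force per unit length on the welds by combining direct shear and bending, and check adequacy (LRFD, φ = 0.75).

f_max ≈ 577 N/mm; adequate

E49XX → F_EXX = 490 MPa.
L_w = 2 × 290 = 580 mm; section modulus (unit throat) S = 2 × L²/6 = 28030 mm².
Direct shear f_v = P/L_w = 190×10³/580 = 327.6 N/mm.
Moment M = P × e = 190×10³ × 70 = 13300000 N·mm; bending f_b = M/S = 474.4 N/mm.
f_max = √(f_v² + f_b²) = √(327.6² + 474.4²) = 576.5 N/mm.
φr_n = 0.75 × 0.6 × 490 × (0.707 × 8) = 1247 N/mm → adequate.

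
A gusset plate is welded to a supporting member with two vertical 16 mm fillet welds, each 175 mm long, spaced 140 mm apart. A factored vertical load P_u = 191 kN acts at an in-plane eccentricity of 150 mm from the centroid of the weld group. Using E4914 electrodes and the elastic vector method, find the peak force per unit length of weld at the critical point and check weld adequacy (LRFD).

f_max ≈ 1630 N/mm; adequate

E49XX → F_EXX = 490 MPa.
Total weld length L_w = 350 mm. Treat welds as unit-width lines.
Polar moment about centroid: J = 2[d³/12 + d(b/2)²] = 2[175³/12 + 175×70²] = 2608000 mm³.
Direct shear f_v = P/L_w = 191×10³ / 350 = 545.7 N/mm (vertical).
Torsion M = P·e = 191×10³ × 150 = 28650000 N·mm.
Critical point at (x, y) = (70, 87.5) from centroid. f_tx = M·y/J = 961.1 N/mm; f_ty = M·x/J = 768.9 N/mm.
Resultant f_max = √[f_tx² + (f_v + f_ty)²] = √[961.1² + (545.7 + 768.9)²] = 1629 N/mm.
Capacity per unit length: φr_n = 0.75 × 0.6 × 490 × (0.707 × 16) = 2494 N/mm.
1629 ≤ 2494 → adequate.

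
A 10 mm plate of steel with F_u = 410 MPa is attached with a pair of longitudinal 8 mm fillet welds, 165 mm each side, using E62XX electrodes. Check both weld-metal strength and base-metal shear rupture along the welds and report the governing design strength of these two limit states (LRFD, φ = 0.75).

E62XX → F_EXX = 620 MPa.
t_e = 0.707 × 8 = 5.656 mm; L = 330 mm.
Weld metal: φR_n = 0.75 × 0.6 × 620 × 5.656 × 330 × 10⁻³ = 520.7 kN.
Base metal (shear rupture): φR_n = 0.75 × 0.6 × 410 × 10 × 330 × 10⁻³ = 608.9 kN.
Governing: weld metal.

φR_n ≈ 521 kN (weld metal governs)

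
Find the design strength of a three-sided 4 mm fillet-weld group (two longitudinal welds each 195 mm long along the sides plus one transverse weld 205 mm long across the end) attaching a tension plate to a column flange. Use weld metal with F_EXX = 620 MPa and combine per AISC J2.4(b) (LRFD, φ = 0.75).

φR_n ≈ 504 kN

t_e = 0.707 × 4 = 2.828 mm.
R_nwl = 0.6 × 620 × 2.828 × 390 × 10⁻³ = 410.3 kN (longitudinal, 2 welds).
R_nwt = 0.6 × 620 × 2.828 × 205 × 10⁻³ = 215.7 kN (transverse, base value).
(i) R_nwl + R_nwt = 625.9 kN; (ii) 0.85 R_nwl + 1.5 R_nwt = 672.2 kN.
R_n = max = 672.2 kN [governs: (ii)]; φR_n = 504.2 kN.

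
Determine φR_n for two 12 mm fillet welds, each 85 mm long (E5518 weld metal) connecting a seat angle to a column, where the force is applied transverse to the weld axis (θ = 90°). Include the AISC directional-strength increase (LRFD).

φR_n ≈ 535 kN

E55XX → F_EXX = 550 MPa.
t_e = 0.707 × 12 = 8.484 mm; A_we = 8.484 × 170 = 1442 mm².
Directional factor: 1.0 + 0.5 sin^1.5(90°) = 1.5.
F_nw = 0.6 × 550 × 1.5 = 495 MPa.
φR_n = 0.75 × 495 × 1442 × 10⁻³ = 535.4 kN.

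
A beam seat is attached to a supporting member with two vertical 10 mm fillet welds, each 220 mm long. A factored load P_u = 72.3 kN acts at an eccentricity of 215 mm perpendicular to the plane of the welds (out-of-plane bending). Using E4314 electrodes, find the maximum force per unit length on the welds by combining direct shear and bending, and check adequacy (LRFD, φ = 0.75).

f_max ≈ 977 N/mm; adequate

E43XX → F_EXX = 430 MPa.
L_w = 2 × 220 = 440 mm; section modulus (unit throat) S = 2 × L²/6 = 16130 mm².
Direct shear f_v = P/L_w = 72.3×10³/440 = 164.3 N/mm.
Moment M = P × e = 72.3×10³ × 215 = 15544000 N·mm; bending f_b = M/S = 963.5 N/mm.
f_max = √(f_v² + f_b²) = √(164.3² + 963.5²) = 977.4 N/mm.
φr_n = 0.75 × 0.6 × 430 × (0.707 × 10) = 1368 N/mm → adequate.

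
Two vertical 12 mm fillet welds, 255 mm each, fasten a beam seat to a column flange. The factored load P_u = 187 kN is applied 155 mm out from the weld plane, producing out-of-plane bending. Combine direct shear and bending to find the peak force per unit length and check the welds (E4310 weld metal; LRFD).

E43XX → F_EXX = 430 MPa.
L_w = 2 × 255 = 510 mm; section modulus (unit throat) S = 2 × L²/6 = 21680 mm².
Direct shear f_v = P/L_w = 187×10³/510 = 366.7 N/mm.
Moment M = P × e = 187×10³ × 155 = 28985000 N·mm; bending f_b = M/S = 1337 N/mm.
f_max = √(f_v² + f_b²) = √(366.7² + 1337²) = 1387 N/mm.
φr_n = 0.75 × 0.6 × 430 × (0.707 × 12) = 1642 N/mm → adequate.

f_max ≈ 1390 N/mm; adequate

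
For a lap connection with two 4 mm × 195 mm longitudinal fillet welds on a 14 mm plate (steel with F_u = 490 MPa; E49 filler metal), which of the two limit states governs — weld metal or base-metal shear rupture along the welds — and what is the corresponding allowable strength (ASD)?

E49XX → F_EXX = 490 MPa.
t_e = 0.707 × 4 = 2.828 mm; L = 390 mm.
Weld metal: R_n/Ω = (1/2.0) × 0.6 × 490 × 2.828 × 390 × 10⁻³ = 162.1 kN.
Base metal (shear rupture): R_n/Ω = (1/2.0) × 0.6 × 490 × 14 × 390 × 10⁻³ = 802.6 kN.
Governing: weld metal.

R_n/Ω ≈ 162 kN (weld metal governs)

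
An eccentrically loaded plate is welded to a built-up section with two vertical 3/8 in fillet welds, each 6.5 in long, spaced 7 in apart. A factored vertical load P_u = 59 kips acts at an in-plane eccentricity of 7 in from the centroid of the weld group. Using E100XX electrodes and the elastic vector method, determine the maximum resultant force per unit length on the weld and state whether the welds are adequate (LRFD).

E100XX → F_EXX = 100 ksi.
Total weld length L_w = 13 in. Treat welds as unit-width lines.
Polar moment about centroid: J = 2[d³/12 + d(b/2)²] = 2[6.5³/12 + 6.5×3.5²] = 205 in³.
Direct shear f_v = P/L_w = 59 / 13 = 4.538 kip/in (vertical).
Torsion M = P·e = 59 × 7 = 413 kip·in.
Critical point at (x, y) = (3.5, 3.25) from centroid. f_tx = M·y/J = 6.547 kip/in; f_ty = M·x/J = 7.051 kip/in.
Resultant f_max = √[f_tx² + (f_v + f_ty)²] = √[6.547² + (4.538 + 7.051)²] = 13.31 kip/in.
Capacity per unit length: φr_n = 0.75 × 0.6 × 100 × (0.707 × 0.375) = 11.93 kip/in.
13.31 > 11.93 → NOT adequate.

f_max ≈ 13.3 kip/in; NOT adequate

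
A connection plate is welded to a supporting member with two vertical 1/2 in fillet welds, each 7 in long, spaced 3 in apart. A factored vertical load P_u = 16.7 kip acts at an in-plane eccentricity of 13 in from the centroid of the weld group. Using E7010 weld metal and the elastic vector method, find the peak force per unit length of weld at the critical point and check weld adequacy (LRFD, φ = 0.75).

E70XX → F_EXX = 70 ksi.
Total weld length L_w = 14 in. Treat welds as unit-width lines.
Polar moment about centroid: J = 2[d³/12 + d(b/2)²] = 2[7³/12 + 7×1.5²] = 88.67 in³.
Direct shear f_v = P/L_w = 16.7 / 14 = 1.193 kip/in (vertical).
Torsion M = P·e = 16.7 × 13 = 217.1 kip·in.
Critical point at (x, y) = (1.5, 3.5) from centroid. f_tx = M·y/J = 8.57 kip/in; f_ty = M·x/J = 3.673 kip/in.
Resultant f_max = √[f_tx² + (f_v + f_ty)²] = √[8.57² + (1.193 + 3.673)²] = 9.855 kip/in.
Capacity per unit length: φr_n = 0.75 × 0.6 × 70 × (0.707 × 0.5) = 11.14 kip/in.
9.855 ≤ 11.14 → adequate.

f_max ≈ 9.85 kip/in; adequate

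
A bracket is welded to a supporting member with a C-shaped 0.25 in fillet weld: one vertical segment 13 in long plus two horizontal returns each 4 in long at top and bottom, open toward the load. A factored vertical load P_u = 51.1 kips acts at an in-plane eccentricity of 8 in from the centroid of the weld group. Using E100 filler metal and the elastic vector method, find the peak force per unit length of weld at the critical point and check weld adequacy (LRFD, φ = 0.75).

f_max ≈ 6.82 kip/in; adequate

E100XX → F_EXX = 100 ksi.
Total weld length L_w = 21 in. Treat welds as unit-width lines.
Centroid: x̄ = 2×4×2 / 21 = 0.7619 in from the vertical weld.
Polar moment about centroid: J = I_x + I_y = [13³/12 + 2×4×6.5²] + [13×0.7619² + 2(4³/12 + 4×1.238²)] = 551.6 in³.
Direct shear f_v = P/L_w = 51.1 / 21 = 2.433 kip/in (vertical).
Torsion M = P·e = 51.1 × 8 = 408.8 kip·in.
Critical point at (x, y) = (3.238, 6.5) from centroid. f_tx = M·y/J = 4.818 kip/in; f_ty = M·x/J = 2.4 kip/in.
Resultant f_max = √[f_tx² + (f_v + f_ty)²] = √[4.818² + (2.433 + 2.4)²] = 6.824 kip/in.
Capacity per unit length: φr_n = 0.75 × 0.6 × 100 × (0.707 × 0.25) = 7.954 kip/in.
6.824 ≤ 7.954 → adequate.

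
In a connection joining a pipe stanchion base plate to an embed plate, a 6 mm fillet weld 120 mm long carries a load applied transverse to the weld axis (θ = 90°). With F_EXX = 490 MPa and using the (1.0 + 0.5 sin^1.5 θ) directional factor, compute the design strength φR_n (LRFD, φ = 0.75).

t_e = 0.707 × 6 = 4.242 mm; A_we = 4.242 × 120 = 509 mm².
Directional factor: 1.0 + 0.5 sin^1.5(90°) = 1.5.
F_nw = 0.6 × 490 × 1.5 = 441 MPa.
φR_n = 0.75 × 441 × 509 × 10⁻³ = 168.4 kN.

φR_n ≈ 168 kN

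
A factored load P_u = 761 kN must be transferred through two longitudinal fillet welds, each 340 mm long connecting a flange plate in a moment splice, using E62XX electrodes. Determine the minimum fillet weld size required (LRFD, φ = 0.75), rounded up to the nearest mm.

E62XX → F_EXX = 620 MPa.
Total weld length L = 680 mm.
Required throat t_e = P_u / (φ × 0.6 F_EXX × L) = 761 / (0.75 × 0.6 × 620 × 680 × 10⁻³) = 4.011 mm.
Required leg w = t_e / 0.707 = 5.674 mm → use 6 mm.

w = 6 mm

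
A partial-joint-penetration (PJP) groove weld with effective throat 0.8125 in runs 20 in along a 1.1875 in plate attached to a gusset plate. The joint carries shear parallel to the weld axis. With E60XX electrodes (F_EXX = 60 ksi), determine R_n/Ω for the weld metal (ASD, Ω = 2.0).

R_n/Ω ≈ 292 kip

Effective throat (given) t_e = 0.8125 in.
A_we = 0.8125 × 20 = 16.25 in².
F_nw = 0.6 F_EXX = 36 ksi.
R_n/Ω = (36 × 16.25) / 2.0 = 292.5 kip.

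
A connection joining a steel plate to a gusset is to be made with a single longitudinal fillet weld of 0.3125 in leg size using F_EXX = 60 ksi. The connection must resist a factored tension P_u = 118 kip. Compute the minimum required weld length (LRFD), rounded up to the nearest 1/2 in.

L = 20 in

Throat t_e = 0.707 × 0.3125 = 0.2209 in.
φr_n = 0.75 × 0.6 × 60 × 0.2209 = 5.965 kip/in.
L_req = P_u / φr_n = 118 / 5.965 = 19.78 in total.
Round up → use L = 20 in.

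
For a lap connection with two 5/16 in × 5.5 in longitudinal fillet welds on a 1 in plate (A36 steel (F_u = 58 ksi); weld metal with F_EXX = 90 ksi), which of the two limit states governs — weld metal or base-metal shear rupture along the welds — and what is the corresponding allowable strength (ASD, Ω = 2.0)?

t_e = 0.707 × 0.3125 = 0.2209 in; L = 11 in.
Weld metal: R_n/Ω = (1/2.0) × 0.6 × 90 × 0.2209 × 11 = 65.62 kip.
Base metal (shear rupture): R_n/Ω = (1/2.0) × 0.6 × 58 × 1 × 11 = 191.4 kip.
Governing: weld metal.

R_n/Ω ≈ 65.6 kip (weld metal governs)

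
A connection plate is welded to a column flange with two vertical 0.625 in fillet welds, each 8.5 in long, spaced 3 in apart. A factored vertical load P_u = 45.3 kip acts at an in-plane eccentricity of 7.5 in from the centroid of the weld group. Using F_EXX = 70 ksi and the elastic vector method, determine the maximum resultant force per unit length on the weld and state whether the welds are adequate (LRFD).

f_max ≈ 12 kip/in; adequate

Total weld length L_w = 17 in. Treat welds as unit-width lines.
Polar moment about centroid: J = 2[d³/12 + d(b/2)²] = 2[8.5³/12 + 8.5×1.5²] = 140.6 in³.
Direct shear f_v = P/L_w = 45.3 / 17 = 2.665 kip/in (vertical).
Torsion M = P·e = 45.3 × 7.5 = 339.75 kip·in.
Critical point at (x, y) = (1.5, 4.25) from centroid. f_tx = M·y/J = 10.27 kip/in; f_ty = M·x/J = 3.625 kip/in.
Resultant f_max = √[f_tx² + (f_v + f_ty)²] = √[10.27² + (2.665 + 3.625)²] = 12.04 kip/in.
Capacity per unit length: φr_n = 0.75 × 0.6 × 70 × (0.707 × 0.625) = 13.92 kip/in.
12.04 ≤ 13.92 → adequate.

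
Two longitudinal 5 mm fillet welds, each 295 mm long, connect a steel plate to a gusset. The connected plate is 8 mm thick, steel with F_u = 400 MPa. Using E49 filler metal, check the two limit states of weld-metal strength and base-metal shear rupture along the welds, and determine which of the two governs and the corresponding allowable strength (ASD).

R_n/Ω ≈ 307 kN (weld metal governs)

E49XX → F_EXX = 490 MPa.
t_e = 0.707 × 5 = 3.535 mm; L = 590 mm.
Weld metal: R_n/Ω = (1/2.0) × 0.6 × 490 × 3.535 × 590 × 10⁻³ = 306.6 kN.
Base metal (shear rupture): R_n/Ω = (1/2.0) × 0.6 × 400 × 8 × 590 × 10⁻³ = 566.4 kN.
Governing: weld metal.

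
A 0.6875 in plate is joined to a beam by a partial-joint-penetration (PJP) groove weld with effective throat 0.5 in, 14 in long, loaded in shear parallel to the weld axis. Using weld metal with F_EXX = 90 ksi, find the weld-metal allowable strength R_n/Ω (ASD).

Effective throat (given) t_e = 0.5 in.
A_we = 0.5 × 14 = 7 in².
F_nw = 0.6 F_EXX = 54 ksi.
R_n/Ω = (54 × 7) / 2.0 = 189 kips.

R_n/Ω ≈ 189 kips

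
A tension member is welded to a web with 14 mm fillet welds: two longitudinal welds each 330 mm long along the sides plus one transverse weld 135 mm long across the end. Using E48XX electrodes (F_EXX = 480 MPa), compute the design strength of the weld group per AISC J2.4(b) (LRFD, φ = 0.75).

φR_n ≈ 1700 kN

t_e = 0.707 × 14 = 9.898 mm.
R_nwl = 0.6 × 480 × 9.898 × 660 × 10⁻³ = 1881 kN (longitudinal, 2 welds).
R_nwt = 0.6 × 480 × 9.898 × 135 × 10⁻³ = 384.8 kN (transverse, base value).
(i) R_nwl + R_nwt = 2266 kN; (ii) 0.85 R_nwl + 1.5 R_nwt = 2176 kN.
R_n = max = 2266 kN [governs: (i)]; φR_n = 1700 kN.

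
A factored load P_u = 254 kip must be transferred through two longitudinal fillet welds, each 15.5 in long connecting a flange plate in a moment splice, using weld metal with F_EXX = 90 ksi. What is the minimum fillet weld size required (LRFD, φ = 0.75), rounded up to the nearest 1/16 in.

Total weld length L = 31 in.
Required throat t_e = P_u / (φ × 0.6 F_EXX × L) = 254 / (0.75 × 0.6 × 90 × 31) = 0.2023 in.
Required leg w = t_e / 0.707 = 0.2862 in → use 5/16 in.

w = 5/16 in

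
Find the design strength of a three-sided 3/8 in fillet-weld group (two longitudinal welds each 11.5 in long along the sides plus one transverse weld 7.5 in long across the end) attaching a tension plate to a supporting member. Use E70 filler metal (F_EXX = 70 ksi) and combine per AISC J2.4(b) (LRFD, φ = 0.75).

t_e = 0.707 × 0.375 = 0.2651 in.
R_nwl = 0.6 × 70 × 0.2651 × 23 = 256.1 kips (longitudinal, 2 welds).
R_nwt = 0.6 × 70 × 0.2651 × 7.5 = 83.51 kips (transverse, base value).
(i) R_nwl + R_nwt = 339.6 kips; (ii) 0.85 R_nwl + 1.5 R_nwt = 343 kips.
R_n = max = 343 kips [governs: (ii)]; φR_n = 257.2 kips.

φR_n ≈ 257 kips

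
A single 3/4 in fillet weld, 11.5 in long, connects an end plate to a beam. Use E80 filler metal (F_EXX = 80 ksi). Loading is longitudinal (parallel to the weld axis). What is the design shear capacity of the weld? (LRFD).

Effective throat t_e = 0.707 × 0.75 = 0.5302 in.
Total length L = 11.5 in; A_we = 0.5302 × 11.5 = 6.098 in².
F_nw = 0.6 F_EXX = 0.6 × 80 = 48 ksi.
φR_n = 0.75 × 48 × 6.098 = 219.5 kip.

φR_n ≈ 220 kip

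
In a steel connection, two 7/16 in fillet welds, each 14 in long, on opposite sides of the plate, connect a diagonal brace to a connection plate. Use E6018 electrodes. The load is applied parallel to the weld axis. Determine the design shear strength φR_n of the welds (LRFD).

φR_n ≈ 234 kips

E60XX → F_EXX = 60 ksi.
Effective throat t_e = 0.707 × 0.4375 = 0.3093 in.
Total length L = 28 in; A_we = 0.3093 × 28 = 8.661 in².
F_nw = 0.6 F_EXX = 0.6 × 60 = 36 ksi.
φR_n = 0.75 × 36 × 8.661 = 233.8 kips.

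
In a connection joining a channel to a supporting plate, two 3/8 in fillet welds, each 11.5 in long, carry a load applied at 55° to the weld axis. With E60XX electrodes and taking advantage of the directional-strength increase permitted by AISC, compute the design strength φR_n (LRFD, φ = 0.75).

φR_n ≈ 226 kips

E60XX → F_EXX = 60 ksi.
t_e = 0.707 × 0.375 = 0.2651 in; A_we = 0.2651 × 23 = 6.098 in².
Directional factor: 1.0 + 0.5 sin^1.5(55°) = 1.371.
F_nw = 0.6 × 60 × 1.371 = 49.35 ksi.
φR_n = 0.75 × 49.35 × 6.098 = 225.7 kips.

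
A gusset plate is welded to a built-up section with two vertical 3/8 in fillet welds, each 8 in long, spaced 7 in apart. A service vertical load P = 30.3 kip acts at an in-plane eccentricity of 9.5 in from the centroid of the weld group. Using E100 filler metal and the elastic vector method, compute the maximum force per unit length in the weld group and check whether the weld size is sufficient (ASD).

f_max ≈ 6.84 kip/in; adequate

E100XX → F_EXX = 100 ksi.
Total weld length L_w = 16 in. Treat welds as unit-width lines.
Polar moment about centroid: J = 2[d³/12 + d(b/2)²] = 2[8³/12 + 8×3.5²] = 281.3 in³.
Direct shear f_v = P/L_w = 30.3 / 16 = 1.894 kip/in (vertical).
Torsion M = P·e = 30.3 × 9.5 = 287.85 kip·in.
Critical point at (x, y) = (3.5, 4) from centroid. f_tx = M·y/J = 4.093 kip/in; f_ty = M·x/J = 3.581 kip/in.
Resultant f_max = √[f_tx² + (f_v + f_ty)²] = √[4.093² + (1.894 + 3.581)²] = 6.835 kip/in.
Capacity per unit length: r_n/Ω = (1/2.0) × 0.6 × 100 × (0.707 × 0.375) = 7.954 kip/in.
6.835 ≤ 7.954 → adequate.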